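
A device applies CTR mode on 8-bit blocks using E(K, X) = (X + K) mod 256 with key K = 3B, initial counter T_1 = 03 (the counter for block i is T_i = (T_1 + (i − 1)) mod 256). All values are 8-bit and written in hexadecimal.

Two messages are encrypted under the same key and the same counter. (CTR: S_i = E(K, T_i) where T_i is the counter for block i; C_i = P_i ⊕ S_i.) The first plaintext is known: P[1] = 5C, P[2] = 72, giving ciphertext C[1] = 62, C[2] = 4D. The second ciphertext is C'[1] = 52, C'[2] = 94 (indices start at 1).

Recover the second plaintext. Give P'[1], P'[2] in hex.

In CTR with a reused counter, both messages share the same keystream S_i, so C_i ⊕ C'_i = P_i ⊕ P'_i and thus P'_i = P_i ⊕ C_i ⊕ C'_i.
P'[1]: 5C ⊕ 62 ⊕ 52 = 6C.
P'[2]: 72 ⊕ 4D ⊕ 94 = AB.

P'[1] = 6C, P'[2] = AB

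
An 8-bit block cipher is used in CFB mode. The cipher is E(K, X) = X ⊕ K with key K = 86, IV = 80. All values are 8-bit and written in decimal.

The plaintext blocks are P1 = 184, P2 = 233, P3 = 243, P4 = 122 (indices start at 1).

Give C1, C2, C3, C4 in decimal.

CFB encryption: C_i = P_i ⊕ E(K, C_{i−1}), with C_{0} = IV.
C1: E(K, 80) = 6; 184 ⊕ 6 = 190.
C2: E(K, 190) = 232; 233 ⊕ 232 = 1.
C3: E(K, 1) = 87; 243 ⊕ 87 = 164.
C4: E(K, 164) = 242; 122 ⊕ 242 = 136.

C1 = 190, C2 = 1, C3 = 164, C4 = 136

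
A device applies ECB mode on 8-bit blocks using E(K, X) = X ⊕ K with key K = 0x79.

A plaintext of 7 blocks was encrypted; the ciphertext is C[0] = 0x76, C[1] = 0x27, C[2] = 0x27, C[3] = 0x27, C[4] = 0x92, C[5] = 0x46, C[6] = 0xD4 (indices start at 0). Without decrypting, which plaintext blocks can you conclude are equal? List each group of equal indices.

P[1] = P[2] = P[3]

ECB encrypts each block independently with the same key, so equal ciphertext blocks imply equal plaintext blocks.
C[1] = C[2] = C[3] = 0x27, so P[1] = P[2] = P[3].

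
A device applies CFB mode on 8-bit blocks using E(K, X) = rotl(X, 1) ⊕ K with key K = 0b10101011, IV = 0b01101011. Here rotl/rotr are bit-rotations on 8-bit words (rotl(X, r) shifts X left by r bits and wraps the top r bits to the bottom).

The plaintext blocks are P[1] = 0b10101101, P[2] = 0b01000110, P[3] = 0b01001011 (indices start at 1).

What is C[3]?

CFB encryption: C_i = P_i ⊕ E(K, C_{i−1}), with C_{0} = IV.
C[1]: E(K, 0b01101011) = 0b01111101; 0b10101101 ⊕ 0b01111101 = 0b11010000.
C[2]: E(K, 0b11010000) = 0b00001010; 0b01000110 ⊕ 0b00001010 = 0b01001100.
C[3]: E(K, 0b01001100) = 0b00110011; 0b01001011 ⊕ 0b00110011 = 0b01111000.

C[3] = 0b01111000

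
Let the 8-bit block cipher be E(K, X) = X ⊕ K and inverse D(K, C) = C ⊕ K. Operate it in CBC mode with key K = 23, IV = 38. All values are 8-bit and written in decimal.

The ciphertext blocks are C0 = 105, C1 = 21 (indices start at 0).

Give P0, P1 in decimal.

CBC decryption: P_i = D(K, C_i) ⊕ C_{i−1}, with C_{−1} = IV.
P0: D(K, 105) = 126; 126 ⊕ 38 = 88.
P1: D(K, 21) = 2; 2 ⊕ 105 = 107.

P0 = 88, P1 = 107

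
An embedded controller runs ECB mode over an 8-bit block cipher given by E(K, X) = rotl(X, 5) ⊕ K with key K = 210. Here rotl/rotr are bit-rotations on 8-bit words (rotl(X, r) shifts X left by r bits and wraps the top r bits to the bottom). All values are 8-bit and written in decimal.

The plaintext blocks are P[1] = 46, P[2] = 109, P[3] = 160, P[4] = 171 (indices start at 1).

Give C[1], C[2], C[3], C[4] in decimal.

ECB encryption: C_i = E(K, P_i).
C[1]: E(K, 46) = 23.
C[2]: E(K, 109) = 127.
C[3]: E(K, 160) = 198.
C[4]: E(K, 171) = 167.

C[1] = 23, C[2] = 127, C[3] = 198, C[4] = 167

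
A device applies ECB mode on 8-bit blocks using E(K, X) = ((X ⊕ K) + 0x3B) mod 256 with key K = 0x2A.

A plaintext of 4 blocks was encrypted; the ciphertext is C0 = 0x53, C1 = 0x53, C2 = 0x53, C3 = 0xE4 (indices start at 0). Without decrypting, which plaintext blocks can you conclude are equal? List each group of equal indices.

ECB encrypts each block independently with the same key, so equal ciphertext blocks imply equal plaintext blocks.
C0 = C1 = C2 = 0x53, so P0 = P1 = P2.

P0 = P1 = P2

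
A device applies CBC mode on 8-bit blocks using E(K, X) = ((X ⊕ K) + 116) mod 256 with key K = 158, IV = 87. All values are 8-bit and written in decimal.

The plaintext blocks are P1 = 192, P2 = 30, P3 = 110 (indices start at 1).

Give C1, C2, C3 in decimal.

C1 = 125, C2 = 113, C3 = 245

CBC encryption: C_i = E(K, P_i ⊕ C_{i−1}), with C_{0} = IV.
C1: P1 ⊕ 87 = 151; E(K, 151) = 125.
C2: P2 ⊕ 125 = 99; E(K, 99) = 113.
C3: P3 ⊕ 113 = 31; E(K, 31) = 245.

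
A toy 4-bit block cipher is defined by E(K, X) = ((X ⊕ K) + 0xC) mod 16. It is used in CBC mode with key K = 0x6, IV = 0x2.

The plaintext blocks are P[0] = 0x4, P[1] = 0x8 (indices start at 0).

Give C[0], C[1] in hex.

CBC encryption: C_i = E(K, P_i ⊕ C_{i−1}), with C_{−1} = IV.
C[0]: P[0] ⊕ 0x2 = 0x6; E(K, 0x6) = 0xC.
C[1]: P[1] ⊕ 0xC = 0x4; E(K, 0x4) = 0xE.

C[0] = 0xC, C[1] = 0xE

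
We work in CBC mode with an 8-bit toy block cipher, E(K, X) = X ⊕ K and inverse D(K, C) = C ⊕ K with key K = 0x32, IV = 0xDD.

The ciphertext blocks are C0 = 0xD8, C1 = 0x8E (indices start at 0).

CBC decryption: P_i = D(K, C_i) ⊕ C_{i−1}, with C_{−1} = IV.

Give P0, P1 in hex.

P0 = 0x37, P1 = 0x64

P0: D(K, 0xD8) = 0xEA; 0xEA ⊕ 0xDD = 0x37.
P1: D(K, 0x8E) = 0xBC; 0xBC ⊕ 0xD8 = 0x64.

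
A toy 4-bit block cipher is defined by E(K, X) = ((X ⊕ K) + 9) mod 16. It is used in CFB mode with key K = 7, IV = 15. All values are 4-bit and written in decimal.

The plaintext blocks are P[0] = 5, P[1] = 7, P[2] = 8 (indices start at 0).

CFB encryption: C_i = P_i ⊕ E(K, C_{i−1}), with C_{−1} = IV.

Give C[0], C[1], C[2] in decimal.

C[0]: E(K, 15) = 1; 5 ⊕ 1 = 4.
C[1]: E(K, 4) = 12; 7 ⊕ 12 = 11.
C[2]: E(K, 11) = 5; 8 ⊕ 5 = 13.

C[0] = 4, C[1] = 11, C[2] = 13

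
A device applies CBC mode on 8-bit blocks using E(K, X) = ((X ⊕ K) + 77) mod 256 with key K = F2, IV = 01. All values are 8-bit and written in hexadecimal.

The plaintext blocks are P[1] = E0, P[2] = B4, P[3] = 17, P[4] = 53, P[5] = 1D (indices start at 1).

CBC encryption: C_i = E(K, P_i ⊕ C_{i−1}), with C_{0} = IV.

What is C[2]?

C[2] = 43

C[1]: P[1] ⊕ 01 = E1; E(K, E1) = 8A.
C[2]: P[2] ⊕ 8A = 3E; E(K, 3E) = 43.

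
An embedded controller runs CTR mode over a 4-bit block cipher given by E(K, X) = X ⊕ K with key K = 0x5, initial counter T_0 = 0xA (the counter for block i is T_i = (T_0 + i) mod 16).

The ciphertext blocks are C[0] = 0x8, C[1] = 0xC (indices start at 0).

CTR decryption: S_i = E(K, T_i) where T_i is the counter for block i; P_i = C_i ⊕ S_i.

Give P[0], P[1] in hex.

P[0] = 0x7, P[1] = 0x2

P[0]: T = 0xA, S = E(K, T) = 0xF; 0x8 ⊕ 0xF = 0x7.
P[1]: T = 0xB, S = E(K, T) = 0xE; 0xC ⊕ 0xE = 0x2.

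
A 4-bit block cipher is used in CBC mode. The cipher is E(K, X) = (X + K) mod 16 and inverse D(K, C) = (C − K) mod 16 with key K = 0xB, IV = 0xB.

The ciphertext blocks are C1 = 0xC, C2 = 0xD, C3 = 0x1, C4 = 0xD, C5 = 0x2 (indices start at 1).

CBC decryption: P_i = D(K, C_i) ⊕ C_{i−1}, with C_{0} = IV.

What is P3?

P3 = 0xB

P3: D(K, 0x1) = 0x6; 0x6 ⊕ 0xD = 0xB.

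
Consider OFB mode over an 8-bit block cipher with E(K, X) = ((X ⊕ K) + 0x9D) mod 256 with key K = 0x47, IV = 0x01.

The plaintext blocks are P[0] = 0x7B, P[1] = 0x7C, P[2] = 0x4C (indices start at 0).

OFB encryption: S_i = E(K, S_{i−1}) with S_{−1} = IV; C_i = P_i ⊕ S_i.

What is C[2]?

C[2] = 0xEF

C[0]: S = E(K, 0x01) = 0xE3; 0x7B ⊕ 0xE3 = 0x98.
C[1]: S = E(K, 0xE3) = 0x41; 0x7C ⊕ 0x41 = 0x3D.
C[2]: S = E(K, 0x41) = 0xA3; 0x4C ⊕ 0xA3 = 0xEF.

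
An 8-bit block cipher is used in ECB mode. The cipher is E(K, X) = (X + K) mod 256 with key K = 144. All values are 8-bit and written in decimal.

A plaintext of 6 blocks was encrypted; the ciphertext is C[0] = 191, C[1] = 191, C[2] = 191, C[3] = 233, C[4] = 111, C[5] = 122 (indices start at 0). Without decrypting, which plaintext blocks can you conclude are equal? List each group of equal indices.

P[0] = P[1] = P[2]

ECB encrypts each block independently with the same key, so equal ciphertext blocks imply equal plaintext blocks.
C[0] = C[1] = C[2] = 191, so P[0] = P[1] = P[2].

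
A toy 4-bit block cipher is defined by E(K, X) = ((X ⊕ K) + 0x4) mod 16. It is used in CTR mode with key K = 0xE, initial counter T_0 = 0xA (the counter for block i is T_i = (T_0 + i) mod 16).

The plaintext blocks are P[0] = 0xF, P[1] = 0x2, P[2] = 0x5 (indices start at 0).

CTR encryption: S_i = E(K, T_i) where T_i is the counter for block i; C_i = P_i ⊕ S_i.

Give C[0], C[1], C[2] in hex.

C[0]: T = 0xA, S = E(K, T) = 0x8; 0xF ⊕ 0x8 = 0x7.
C[1]: T = 0xB, S = E(K, T) = 0x9; 0x2 ⊕ 0x9 = 0xB.
C[2]: T = 0xC, S = E(K, T) = 0x6; 0x5 ⊕ 0x6 = 0x3.

C[0] = 0x7, C[1] = 0xB, C[2] = 0x3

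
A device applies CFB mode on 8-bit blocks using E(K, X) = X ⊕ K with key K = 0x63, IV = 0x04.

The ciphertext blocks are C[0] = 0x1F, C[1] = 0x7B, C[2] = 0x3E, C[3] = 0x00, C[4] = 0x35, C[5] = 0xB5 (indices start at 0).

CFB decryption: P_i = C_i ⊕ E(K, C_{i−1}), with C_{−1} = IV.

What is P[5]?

P[5] = 0xE3

P[5]: E(K, 0x35) = 0x56; 0xB5 ⊕ 0x56 = 0xE3.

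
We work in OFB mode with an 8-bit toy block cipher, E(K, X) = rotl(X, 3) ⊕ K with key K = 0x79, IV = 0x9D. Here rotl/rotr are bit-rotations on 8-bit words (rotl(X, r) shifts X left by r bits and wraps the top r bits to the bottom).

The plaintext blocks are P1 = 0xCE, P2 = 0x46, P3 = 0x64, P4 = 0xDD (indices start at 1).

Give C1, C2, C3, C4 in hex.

OFB encryption: S_i = E(K, S_{i−1}) with S_{0} = IV; C_i = P_i ⊕ S_i.
C1: S = E(K, 0x9D) = 0x95; 0xCE ⊕ 0x95 = 0x5B.
C2: S = E(K, 0x95) = 0xD5; 0x46 ⊕ 0xD5 = 0x93.
C3: S = E(K, 0xD5) = 0xD7; 0x64 ⊕ 0xD7 = 0xB3.
C4: S = E(K, 0xD7) = 0xC7; 0xDD ⊕ 0xC7 = 0x1A.

C1 = 0x5B, C2 = 0x93, C3 = 0xB3, C4 = 0x1A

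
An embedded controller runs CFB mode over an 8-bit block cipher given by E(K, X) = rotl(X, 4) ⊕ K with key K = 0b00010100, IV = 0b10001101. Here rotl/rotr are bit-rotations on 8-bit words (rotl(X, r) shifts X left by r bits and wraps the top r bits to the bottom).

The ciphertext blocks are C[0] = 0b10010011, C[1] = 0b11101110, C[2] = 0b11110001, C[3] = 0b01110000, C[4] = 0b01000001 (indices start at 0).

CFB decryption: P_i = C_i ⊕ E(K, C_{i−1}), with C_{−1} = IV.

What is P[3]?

P[3] = 0b01111011

P[3]: E(K, 0b11110001) = 0b00001011; 0b01110000 ⊕ 0b00001011 = 0b01111011.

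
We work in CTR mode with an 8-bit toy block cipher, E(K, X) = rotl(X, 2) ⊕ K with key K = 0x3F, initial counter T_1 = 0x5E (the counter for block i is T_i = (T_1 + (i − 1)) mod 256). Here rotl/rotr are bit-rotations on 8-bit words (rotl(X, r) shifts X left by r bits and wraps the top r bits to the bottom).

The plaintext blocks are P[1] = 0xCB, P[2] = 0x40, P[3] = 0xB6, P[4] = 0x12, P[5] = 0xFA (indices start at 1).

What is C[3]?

C[3] = 0x08

CTR encryption: S_i = E(K, T_i) where T_i is the counter for block i; C_i = P_i ⊕ S_i.
C[1]: T = 0x5E, S = E(K, T) = 0x46; 0xCB ⊕ 0x46 = 0x8D.
C[2]: T = 0x5F, S = E(K, T) = 0x42; 0x40 ⊕ 0x42 = 0x02.
C[3]: T = 0x60, S = E(K, T) = 0xBE; 0xB6 ⊕ 0xBE = 0x08.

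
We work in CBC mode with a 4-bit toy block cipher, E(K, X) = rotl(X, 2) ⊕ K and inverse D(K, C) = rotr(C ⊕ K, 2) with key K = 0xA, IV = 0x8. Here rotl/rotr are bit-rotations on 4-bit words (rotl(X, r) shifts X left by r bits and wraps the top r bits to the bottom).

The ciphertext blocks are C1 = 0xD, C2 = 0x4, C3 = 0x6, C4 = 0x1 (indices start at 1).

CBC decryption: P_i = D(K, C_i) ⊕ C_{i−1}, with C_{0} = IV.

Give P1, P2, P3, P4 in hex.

P1: D(K, 0xD) = 0xD; 0xD ⊕ 0x8 = 0x5.
P2: D(K, 0x4) = 0xB; 0xB ⊕ 0xD = 0x6.
P3: D(K, 0x6) = 0x3; 0x3 ⊕ 0x4 = 0x7.
P4: D(K, 0x1) = 0xE; 0xE ⊕ 0x6 = 0x8.

P1 = 0x5, P2 = 0x6, P3 = 0x7, P4 = 0x8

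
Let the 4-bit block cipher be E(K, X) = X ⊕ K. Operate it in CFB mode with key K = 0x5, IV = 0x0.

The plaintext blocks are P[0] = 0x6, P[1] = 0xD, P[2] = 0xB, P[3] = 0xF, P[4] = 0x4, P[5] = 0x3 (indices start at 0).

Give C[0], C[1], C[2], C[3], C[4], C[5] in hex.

CFB encryption: C_i = P_i ⊕ E(K, C_{i−1}), with C_{−1} = IV.
C[0]: E(K, 0x0) = 0x5; 0x6 ⊕ 0x5 = 0x3.
C[1]: E(K, 0x3) = 0x6; 0xD ⊕ 0x6 = 0xB.
C[2]: E(K, 0xB) = 0xE; 0xB ⊕ 0xE = 0x5.
C[3]: E(K, 0x5) = 0x0; 0xF ⊕ 0x0 = 0xF.
C[4]: E(K, 0xF) = 0xA; 0x4 ⊕ 0xA = 0xE.
C[5]: E(K, 0xE) = 0xB; 0x3 ⊕ 0xB = 0x8.

C[0] = 0x3, C[1] = 0xB, C[2] = 0x5, C[3] = 0xF, C[4] = 0xE, C[5] = 0x8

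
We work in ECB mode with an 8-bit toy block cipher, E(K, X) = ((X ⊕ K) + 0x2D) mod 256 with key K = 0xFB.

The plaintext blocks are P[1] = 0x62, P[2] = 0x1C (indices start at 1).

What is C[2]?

C[2] = 0x14

ECB encryption: C_i = E(K, P_i).
C[2]: E(K, 0x1C) = 0x14.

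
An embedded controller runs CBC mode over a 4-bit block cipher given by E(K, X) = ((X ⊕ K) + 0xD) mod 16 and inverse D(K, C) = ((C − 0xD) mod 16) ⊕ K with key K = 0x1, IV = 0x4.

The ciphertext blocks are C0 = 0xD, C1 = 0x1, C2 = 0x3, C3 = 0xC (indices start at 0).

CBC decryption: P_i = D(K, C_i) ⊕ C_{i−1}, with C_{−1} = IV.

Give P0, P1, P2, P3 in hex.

P0 = 0x5, P1 = 0x8, P2 = 0x6, P3 = 0xD

P0: D(K, 0xD) = 0x1; 0x1 ⊕ 0x4 = 0x5.
P1: D(K, 0x1) = 0x5; 0x5 ⊕ 0xD = 0x8.
P2: D(K, 0x3) = 0x7; 0x7 ⊕ 0x1 = 0x6.
P3: D(K, 0xC) = 0xE; 0xE ⊕ 0x3 = 0xD.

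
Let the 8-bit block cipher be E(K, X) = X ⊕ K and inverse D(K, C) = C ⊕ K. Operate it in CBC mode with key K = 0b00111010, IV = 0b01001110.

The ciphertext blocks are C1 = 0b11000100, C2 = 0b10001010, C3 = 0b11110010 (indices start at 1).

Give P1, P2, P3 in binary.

P1 = 0b10110000, P2 = 0b01110100, P3 = 0b01000010

CBC decryption: P_i = D(K, C_i) ⊕ C_{i−1}, with C_{0} = IV.
P1: D(K, 0b11000100) = 0b11111110; 0b11111110 ⊕ 0b01001110 = 0b10110000.
P2: D(K, 0b10001010) = 0b10110000; 0b10110000 ⊕ 0b11000100 = 0b01110100.
P3: D(K, 0b11110010) = 0b11001000; 0b11001000 ⊕ 0b10001010 = 0b01000010.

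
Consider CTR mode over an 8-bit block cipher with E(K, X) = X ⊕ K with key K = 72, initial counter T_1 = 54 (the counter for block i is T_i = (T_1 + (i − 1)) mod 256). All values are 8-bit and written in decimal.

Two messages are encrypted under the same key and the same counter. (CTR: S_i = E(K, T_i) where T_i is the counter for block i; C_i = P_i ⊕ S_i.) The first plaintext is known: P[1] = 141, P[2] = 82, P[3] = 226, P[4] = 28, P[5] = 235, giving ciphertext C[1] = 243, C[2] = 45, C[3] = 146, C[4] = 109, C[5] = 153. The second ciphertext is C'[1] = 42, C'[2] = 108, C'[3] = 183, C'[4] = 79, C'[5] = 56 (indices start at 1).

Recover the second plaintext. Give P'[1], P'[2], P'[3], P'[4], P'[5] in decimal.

In CTR with a reused counter, both messages share the same keystream S_i, so C_i ⊕ C'_i = P_i ⊕ P'_i and thus P'_i = P_i ⊕ C_i ⊕ C'_i.
P'[1]: 141 ⊕ 243 ⊕ 42 = 84.
P'[2]: 82 ⊕ 45 ⊕ 108 = 19.
P'[3]: 226 ⊕ 146 ⊕ 183 = 199.
P'[4]: 28 ⊕ 109 ⊕ 79 = 62.
P'[5]: 235 ⊕ 153 ⊕ 56 = 74.

P'[1] = 84, P'[2] = 19, P'[3] = 199, P'[4] = 62, P'[5] = 74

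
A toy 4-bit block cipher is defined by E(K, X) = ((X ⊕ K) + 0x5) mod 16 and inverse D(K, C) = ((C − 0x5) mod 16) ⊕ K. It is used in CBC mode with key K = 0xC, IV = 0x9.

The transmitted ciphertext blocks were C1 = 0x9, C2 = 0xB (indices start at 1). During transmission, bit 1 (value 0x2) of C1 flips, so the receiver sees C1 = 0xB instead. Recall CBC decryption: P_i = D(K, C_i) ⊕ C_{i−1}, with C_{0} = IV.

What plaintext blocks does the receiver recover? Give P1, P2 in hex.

Only C1 changed, to 0xB. In CBC, a change in C_i garbles P_i and flips the same bit in P_{i+1}. Decrypting the received ciphertext:
P1: D(K, 0xB) = 0xA; 0xA ⊕ 0x9 = 0x3.
P2: D(K, 0xB) = 0xA; 0xA ⊕ 0xB = 0x1.
Blocks that differ from the original plaintext: P1, P2.

P1 = 0x3, P2 = 0x1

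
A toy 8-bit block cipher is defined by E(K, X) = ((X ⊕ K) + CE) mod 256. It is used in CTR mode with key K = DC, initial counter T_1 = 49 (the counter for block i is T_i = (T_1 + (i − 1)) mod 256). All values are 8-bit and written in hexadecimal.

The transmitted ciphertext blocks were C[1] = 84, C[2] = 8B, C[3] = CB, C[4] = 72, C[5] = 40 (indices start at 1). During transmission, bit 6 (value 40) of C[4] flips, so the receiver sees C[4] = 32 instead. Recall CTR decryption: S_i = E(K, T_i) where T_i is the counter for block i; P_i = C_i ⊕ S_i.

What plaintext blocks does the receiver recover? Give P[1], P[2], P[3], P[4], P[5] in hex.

Only C[4] changed, to 32. In CTR, a change in C_i flips the same bit in P_i only; the keystream is unaffected. Decrypting the received ciphertext:
P[1]: T = 49, S = E(K, T) = 63; 84 ⊕ 63 = E7.
P[2]: T = 4A, S = E(K, T) = 64; 8B ⊕ 64 = EF.
P[3]: T = 4B, S = E(K, T) = 65; CB ⊕ 65 = AE.
P[4]: T = 4C, S = E(K, T) = 5E; 32 ⊕ 5E = 6C.
P[5]: T = 4D, S = E(K, T) = 5F; 40 ⊕ 5F = 1F.
Blocks that differ from the original plaintext: P[4].

P[1] = E7, P[2] = EF, P[3] = AE, P[4] = 6C, P[5] = 1F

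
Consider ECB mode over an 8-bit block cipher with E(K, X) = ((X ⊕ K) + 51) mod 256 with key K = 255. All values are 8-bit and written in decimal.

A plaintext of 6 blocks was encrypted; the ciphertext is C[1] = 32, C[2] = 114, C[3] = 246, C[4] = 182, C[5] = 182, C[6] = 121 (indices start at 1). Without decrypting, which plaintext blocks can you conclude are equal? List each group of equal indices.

ECB encrypts each block independently with the same key, so equal ciphertext blocks imply equal plaintext blocks.
C[4] = C[5] = 182, so P[4] = P[5].

P[4] = P[5]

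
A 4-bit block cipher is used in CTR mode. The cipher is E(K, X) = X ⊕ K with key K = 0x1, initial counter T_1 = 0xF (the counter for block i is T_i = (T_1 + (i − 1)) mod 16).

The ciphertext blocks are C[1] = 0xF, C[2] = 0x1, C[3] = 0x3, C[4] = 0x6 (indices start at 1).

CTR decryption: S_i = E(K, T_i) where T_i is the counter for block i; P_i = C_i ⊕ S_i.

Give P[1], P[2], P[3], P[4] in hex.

P[1] = 0x1, P[2] = 0x0, P[3] = 0x3, P[4] = 0x5

P[1]: T = 0xF, S = E(K, T) = 0xE; 0xF ⊕ 0xE = 0x1.
P[2]: T = 0x0, S = E(K, T) = 0x1; 0x1 ⊕ 0x1 = 0x0.
P[3]: T = 0x1, S = E(K, T) = 0x0; 0x3 ⊕ 0x0 = 0x3.
P[4]: T = 0x2, S = E(K, T) = 0x3; 0x6 ⊕ 0x3 = 0x5.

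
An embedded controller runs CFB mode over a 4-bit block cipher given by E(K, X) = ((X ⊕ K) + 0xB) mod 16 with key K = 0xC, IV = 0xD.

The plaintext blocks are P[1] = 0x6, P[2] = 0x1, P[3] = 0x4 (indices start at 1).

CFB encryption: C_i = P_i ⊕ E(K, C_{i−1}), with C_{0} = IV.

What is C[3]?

C[1]: E(K, 0xD) = 0xC; 0x6 ⊕ 0xC = 0xA.
C[2]: E(K, 0xA) = 0x1; 0x1 ⊕ 0x1 = 0x0.
C[3]: E(K, 0x0) = 0x7; 0x4 ⊕ 0x7 = 0x3.

C[3] = 0x3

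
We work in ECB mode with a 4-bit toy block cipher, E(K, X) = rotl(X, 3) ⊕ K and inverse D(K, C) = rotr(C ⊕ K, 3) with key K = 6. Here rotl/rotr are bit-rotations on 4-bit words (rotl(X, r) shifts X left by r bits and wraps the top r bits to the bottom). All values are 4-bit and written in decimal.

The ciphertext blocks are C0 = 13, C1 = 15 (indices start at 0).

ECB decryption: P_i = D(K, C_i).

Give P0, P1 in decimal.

P0 = 7, P1 = 3

P0: D(K, 13) = 7.
P1: D(K, 15) = 3.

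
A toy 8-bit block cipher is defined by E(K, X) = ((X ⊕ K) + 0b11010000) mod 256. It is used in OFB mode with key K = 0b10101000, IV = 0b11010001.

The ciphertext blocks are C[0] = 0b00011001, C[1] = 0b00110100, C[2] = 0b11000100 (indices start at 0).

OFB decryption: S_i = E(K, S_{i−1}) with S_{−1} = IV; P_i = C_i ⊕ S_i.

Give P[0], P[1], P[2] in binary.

P[0]: S = E(K, 0b11010001) = 0b01001001; 0b00011001 ⊕ 0b01001001 = 0b01010000.
P[1]: S = E(K, 0b01001001) = 0b10110001; 0b00110100 ⊕ 0b10110001 = 0b10000101.
P[2]: S = E(K, 0b10110001) = 0b11101001; 0b11000100 ⊕ 0b11101001 = 0b00101101.

P[0] = 0b01010000, P[1] = 0b10000101, P[2] = 0b00101101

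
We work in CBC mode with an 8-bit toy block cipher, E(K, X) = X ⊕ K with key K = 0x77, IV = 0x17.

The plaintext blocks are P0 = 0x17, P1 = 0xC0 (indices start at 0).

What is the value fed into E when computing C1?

0xB7

CBC encryption: C_i = E(K, P_i ⊕ C_{i−1}), with C_{−1} = IV.
C0: P0 ⊕ 0x17 = 0x00; E(K, 0x00) = 0x77.
C1: P1 ⊕ 0x77 = 0xB7; E(K, 0xB7) = 0xC0.
So the input to E for block 1 is 0xB7.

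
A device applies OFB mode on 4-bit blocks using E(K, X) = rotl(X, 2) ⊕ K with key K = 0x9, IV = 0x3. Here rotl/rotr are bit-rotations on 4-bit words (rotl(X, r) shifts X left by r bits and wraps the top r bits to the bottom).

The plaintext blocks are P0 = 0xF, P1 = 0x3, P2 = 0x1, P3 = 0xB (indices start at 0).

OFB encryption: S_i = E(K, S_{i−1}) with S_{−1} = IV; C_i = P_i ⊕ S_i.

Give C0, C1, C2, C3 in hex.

C0 = 0xA, C1 = 0xF, C2 = 0xB, C3 = 0x8

C0: S = E(K, 0x3) = 0x5; 0xF ⊕ 0x5 = 0xA.
C1: S = E(K, 0x5) = 0xC; 0x3 ⊕ 0xC = 0xF.
C2: S = E(K, 0xC) = 0xA; 0x1 ⊕ 0xA = 0xB.
C3: S = E(K, 0xA) = 0x3; 0xB ⊕ 0x3 = 0x8.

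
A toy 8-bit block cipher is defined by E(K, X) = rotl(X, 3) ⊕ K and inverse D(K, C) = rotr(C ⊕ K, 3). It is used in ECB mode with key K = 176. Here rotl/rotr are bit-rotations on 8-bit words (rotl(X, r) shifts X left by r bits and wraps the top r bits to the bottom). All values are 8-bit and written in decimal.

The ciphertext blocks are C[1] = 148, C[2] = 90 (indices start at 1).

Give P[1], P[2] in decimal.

P[1] = 132, P[2] = 93

ECB decryption: P_i = D(K, C_i).
P[1]: D(K, 148) = 132.
P[2]: D(K, 90) = 93.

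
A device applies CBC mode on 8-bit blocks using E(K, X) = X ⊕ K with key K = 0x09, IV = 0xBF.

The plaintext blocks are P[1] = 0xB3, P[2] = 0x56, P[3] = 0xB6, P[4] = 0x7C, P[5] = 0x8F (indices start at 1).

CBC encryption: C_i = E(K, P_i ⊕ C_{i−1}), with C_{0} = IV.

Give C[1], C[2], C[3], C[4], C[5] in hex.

C[1]: P[1] ⊕ 0xBF = 0x0C; E(K, 0x0C) = 0x05.
C[2]: P[2] ⊕ 0x05 = 0x53; E(K, 0x53) = 0x5A.
C[3]: P[3] ⊕ 0x5A = 0xEC; E(K, 0xEC) = 0xE5.
C[4]: P[4] ⊕ 0xE5 = 0x99; E(K, 0x99) = 0x90.
C[5]: P[5] ⊕ 0x90 = 0x1F; E(K, 0x1F) = 0x16.

C[1] = 0x05, C[2] = 0x5A, C[3] = 0xE5, C[4] = 0x90, C[5] = 0x16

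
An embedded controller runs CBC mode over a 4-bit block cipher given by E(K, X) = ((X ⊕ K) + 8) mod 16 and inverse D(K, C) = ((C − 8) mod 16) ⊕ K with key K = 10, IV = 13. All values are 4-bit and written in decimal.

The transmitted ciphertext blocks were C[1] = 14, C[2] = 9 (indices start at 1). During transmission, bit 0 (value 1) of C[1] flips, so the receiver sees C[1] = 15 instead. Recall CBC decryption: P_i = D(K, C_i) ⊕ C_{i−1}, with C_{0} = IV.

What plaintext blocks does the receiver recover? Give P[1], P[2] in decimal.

P[1] = 0, P[2] = 4

Only C[1] changed, to 15. In CBC, a change in C_i garbles P_i and flips the same bit in P_{i+1}. Decrypting the received ciphertext:
P[1]: D(K, 15) = 13; 13 ⊕ 13 = 0.
P[2]: D(K, 9) = 11; 11 ⊕ 15 = 4.
Blocks that differ from the original plaintext: P[1], P[2].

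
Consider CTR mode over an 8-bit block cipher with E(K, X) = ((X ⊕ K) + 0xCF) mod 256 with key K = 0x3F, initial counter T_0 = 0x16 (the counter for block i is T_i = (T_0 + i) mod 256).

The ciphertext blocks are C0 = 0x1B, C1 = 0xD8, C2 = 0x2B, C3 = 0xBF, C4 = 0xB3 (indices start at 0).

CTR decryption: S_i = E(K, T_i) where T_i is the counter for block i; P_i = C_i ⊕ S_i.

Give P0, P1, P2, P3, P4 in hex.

P0 = 0xE3, P1 = 0x2F, P2 = 0xDD, P3 = 0x4A, P4 = 0x47

P0: T = 0x16, S = E(K, T) = 0xF8; 0x1B ⊕ 0xF8 = 0xE3.
P1: T = 0x17, S = E(K, T) = 0xF7; 0xD8 ⊕ 0xF7 = 0x2F.
P2: T = 0x18, S = E(K, T) = 0xF6; 0x2B ⊕ 0xF6 = 0xDD.
P3: T = 0x19, S = E(K, T) = 0xF5; 0xBF ⊕ 0xF5 = 0x4A.
P4: T = 0x1A, S = E(K, T) = 0xF4; 0xB3 ⊕ 0xF4 = 0x47.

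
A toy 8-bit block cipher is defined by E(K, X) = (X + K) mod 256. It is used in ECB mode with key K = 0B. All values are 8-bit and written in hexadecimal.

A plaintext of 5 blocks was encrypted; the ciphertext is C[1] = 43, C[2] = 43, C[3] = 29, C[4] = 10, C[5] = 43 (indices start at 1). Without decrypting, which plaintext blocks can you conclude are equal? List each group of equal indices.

P[1] = P[2] = P[5]

ECB encrypts each block independently with the same key, so equal ciphertext blocks imply equal plaintext blocks.
C[1] = C[2] = C[5] = 43, so P[1] = P[2] = P[5].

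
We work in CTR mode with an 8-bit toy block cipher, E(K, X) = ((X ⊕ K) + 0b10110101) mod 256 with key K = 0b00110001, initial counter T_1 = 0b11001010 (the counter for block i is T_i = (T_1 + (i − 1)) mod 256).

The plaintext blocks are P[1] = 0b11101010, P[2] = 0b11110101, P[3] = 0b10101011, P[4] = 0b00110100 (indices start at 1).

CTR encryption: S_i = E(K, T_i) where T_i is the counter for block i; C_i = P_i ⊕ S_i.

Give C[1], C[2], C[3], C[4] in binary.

C[1] = 0b01011010, C[2] = 0b01011010, C[3] = 0b00011001, C[4] = 0b10000101

C[1]: T = 0b11001010, S = E(K, T) = 0b10110000; 0b11101010 ⊕ 0b10110000 = 0b01011010.
C[2]: T = 0b11001011, S = E(K, T) = 0b10101111; 0b11110101 ⊕ 0b10101111 = 0b01011010.
C[3]: T = 0b11001100, S = E(K, T) = 0b10110010; 0b10101011 ⊕ 0b10110010 = 0b00011001.
C[4]: T = 0b11001101, S = E(K, T) = 0b10110001; 0b00110100 ⊕ 0b10110001 = 0b10000101.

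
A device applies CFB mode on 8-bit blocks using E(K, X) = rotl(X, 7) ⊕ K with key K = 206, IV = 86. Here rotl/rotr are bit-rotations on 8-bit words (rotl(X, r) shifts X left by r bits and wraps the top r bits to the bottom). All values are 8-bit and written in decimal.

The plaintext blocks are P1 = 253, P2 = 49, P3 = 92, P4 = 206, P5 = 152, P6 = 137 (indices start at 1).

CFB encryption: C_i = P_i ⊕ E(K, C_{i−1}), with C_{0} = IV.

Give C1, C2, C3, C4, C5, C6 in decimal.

C1: E(K, 86) = 229; 253 ⊕ 229 = 24.
C2: E(K, 24) = 194; 49 ⊕ 194 = 243.
C3: E(K, 243) = 55; 92 ⊕ 55 = 107.
C4: E(K, 107) = 123; 206 ⊕ 123 = 181.
C5: E(K, 181) = 20; 152 ⊕ 20 = 140.
C6: E(K, 140) = 136; 137 ⊕ 136 = 1.

C1 = 24, C2 = 243, C3 = 107, C4 = 181, C5 = 140, C6 = 1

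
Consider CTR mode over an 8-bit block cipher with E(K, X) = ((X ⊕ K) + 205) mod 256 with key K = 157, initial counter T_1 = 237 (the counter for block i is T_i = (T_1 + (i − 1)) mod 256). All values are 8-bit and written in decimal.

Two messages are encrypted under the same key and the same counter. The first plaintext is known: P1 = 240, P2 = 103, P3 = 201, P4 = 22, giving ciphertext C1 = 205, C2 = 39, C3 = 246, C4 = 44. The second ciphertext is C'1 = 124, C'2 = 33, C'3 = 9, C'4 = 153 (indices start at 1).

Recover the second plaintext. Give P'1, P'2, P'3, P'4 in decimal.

In CTR with a reused counter, both messages share the same keystream S_i, so C_i ⊕ C'_i = P_i ⊕ P'_i and thus P'_i = P_i ⊕ C_i ⊕ C'_i.
P'1: 240 ⊕ 205 ⊕ 124 = 65.
P'2: 103 ⊕ 39 ⊕ 33 = 97.
P'3: 201 ⊕ 246 ⊕ 9 = 54.
P'4: 22 ⊕ 44 ⊕ 153 = 163.

P'1 = 65, P'2 = 97, P'3 = 54, P'4 = 163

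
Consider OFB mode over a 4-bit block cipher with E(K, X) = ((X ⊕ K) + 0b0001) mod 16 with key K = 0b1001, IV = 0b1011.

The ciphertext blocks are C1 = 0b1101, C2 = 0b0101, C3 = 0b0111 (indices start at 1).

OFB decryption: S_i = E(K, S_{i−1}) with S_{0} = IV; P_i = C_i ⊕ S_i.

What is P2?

P2 = 0b1110

P1: S = E(K, 0b1011) = 0b0011; 0b1101 ⊕ 0b0011 = 0b1110.
P2: S = E(K, 0b0011) = 0b1011; 0b0101 ⊕ 0b1011 = 0b1110.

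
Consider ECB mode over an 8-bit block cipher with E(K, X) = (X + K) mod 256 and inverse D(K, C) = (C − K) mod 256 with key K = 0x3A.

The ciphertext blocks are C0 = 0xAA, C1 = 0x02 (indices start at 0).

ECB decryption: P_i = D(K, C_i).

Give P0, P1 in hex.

P0: D(K, 0xAA) = 0x70.
P1: D(K, 0x02) = 0xC8.

P0 = 0x70, P1 = 0xC8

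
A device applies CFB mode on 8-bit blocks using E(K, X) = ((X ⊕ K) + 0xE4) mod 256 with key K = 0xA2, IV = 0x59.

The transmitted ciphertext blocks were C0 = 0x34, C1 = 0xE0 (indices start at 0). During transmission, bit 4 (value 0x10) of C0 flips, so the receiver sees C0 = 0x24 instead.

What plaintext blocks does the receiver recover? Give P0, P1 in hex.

CFB decryption: P_i = C_i ⊕ E(K, C_{i−1}), with C_{−1} = IV.
Only C0 changed, to 0x24. In CFB, a change in C_i flips the same bit in P_i and garbles P_{i+1}. Decrypting the received ciphertext:
P0: E(K, 0x59) = 0xDF; 0x24 ⊕ 0xDF = 0xFB.
P1: E(K, 0x24) = 0x6A; 0xE0 ⊕ 0x6A = 0x8A.
Blocks that differ from the original plaintext: P0, P1.

P0 = 0xFB, P1 = 0x8A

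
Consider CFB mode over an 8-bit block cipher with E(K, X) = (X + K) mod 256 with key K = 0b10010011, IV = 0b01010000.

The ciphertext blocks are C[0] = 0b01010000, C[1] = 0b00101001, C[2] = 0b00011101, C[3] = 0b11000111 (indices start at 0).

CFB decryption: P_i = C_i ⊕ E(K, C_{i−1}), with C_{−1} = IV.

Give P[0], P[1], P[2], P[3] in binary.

P[0]: E(K, 0b01010000) = 0b11100011; 0b01010000 ⊕ 0b11100011 = 0b10110011.
P[1]: E(K, 0b01010000) = 0b11100011; 0b00101001 ⊕ 0b11100011 = 0b11001010.
P[2]: E(K, 0b00101001) = 0b10111100; 0b00011101 ⊕ 0b10111100 = 0b10100001.
P[3]: E(K, 0b00011101) = 0b10110000; 0b11000111 ⊕ 0b10110000 = 0b01110111.

P[0] = 0b10110011, P[1] = 0b11001010, P[2] = 0b10100001, P[3] = 0b01110111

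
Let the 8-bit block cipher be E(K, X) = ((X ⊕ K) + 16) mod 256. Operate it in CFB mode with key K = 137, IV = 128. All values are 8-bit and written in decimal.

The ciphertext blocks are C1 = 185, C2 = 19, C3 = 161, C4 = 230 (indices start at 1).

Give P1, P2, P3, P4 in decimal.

P1 = 160, P2 = 83, P3 = 11, P4 = 222

CFB decryption: P_i = C_i ⊕ E(K, C_{i−1}), with C_{0} = IV.
P1: E(K, 128) = 25; 185 ⊕ 25 = 160.
P2: E(K, 185) = 64; 19 ⊕ 64 = 83.
P3: E(K, 19) = 170; 161 ⊕ 170 = 11.
P4: E(K, 161) = 56; 230 ⊕ 56 = 222.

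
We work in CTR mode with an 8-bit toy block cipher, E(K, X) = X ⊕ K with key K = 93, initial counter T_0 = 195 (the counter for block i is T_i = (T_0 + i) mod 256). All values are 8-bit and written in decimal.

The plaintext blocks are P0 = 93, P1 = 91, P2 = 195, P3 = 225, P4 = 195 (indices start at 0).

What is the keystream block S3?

155

CTR encryption: S_i = E(K, T_i) where T_i is the counter for block i; C_i = P_i ⊕ S_i.
C0: T = 195, S = E(K, T) = 158; 93 ⊕ 158 = 195.
C1: T = 196, S = E(K, T) = 153; 91 ⊕ 153 = 194.
C2: T = 197, S = E(K, T) = 152; 195 ⊕ 152 = 91.
C3: T = 198, S = E(K, T) = 155; 225 ⊕ 155 = 122.
So S3 = 155.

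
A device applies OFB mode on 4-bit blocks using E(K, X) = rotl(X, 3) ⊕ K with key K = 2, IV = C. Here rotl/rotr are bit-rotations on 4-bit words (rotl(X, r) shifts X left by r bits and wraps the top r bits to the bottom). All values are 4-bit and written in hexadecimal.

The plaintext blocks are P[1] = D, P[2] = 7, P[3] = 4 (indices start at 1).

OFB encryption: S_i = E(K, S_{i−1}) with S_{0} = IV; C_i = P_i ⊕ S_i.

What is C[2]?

C[2] = 7

C[1]: S = E(K, C) = 4; D ⊕ 4 = 9.
C[2]: S = E(K, 4) = 0; 7 ⊕ 0 = 7.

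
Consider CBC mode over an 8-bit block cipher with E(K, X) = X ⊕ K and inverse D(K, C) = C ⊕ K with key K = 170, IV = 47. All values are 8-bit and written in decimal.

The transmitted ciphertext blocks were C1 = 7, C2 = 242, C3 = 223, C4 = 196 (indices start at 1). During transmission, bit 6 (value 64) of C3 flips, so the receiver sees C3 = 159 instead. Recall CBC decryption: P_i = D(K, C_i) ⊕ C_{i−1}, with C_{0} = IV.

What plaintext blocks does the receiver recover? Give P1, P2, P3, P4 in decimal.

P1 = 130, P2 = 95, P3 = 199, P4 = 241

Only C3 changed, to 159. In CBC, a change in C_i garbles P_i and flips the same bit in P_{i+1}. Decrypting the received ciphertext:
P1: D(K, 7) = 173; 173 ⊕ 47 = 130.
P2: D(K, 242) = 88; 88 ⊕ 7 = 95.
P3: D(K, 159) = 53; 53 ⊕ 242 = 199.
P4: D(K, 196) = 110; 110 ⊕ 159 = 241.
Blocks that differ from the original plaintext: P3, P4.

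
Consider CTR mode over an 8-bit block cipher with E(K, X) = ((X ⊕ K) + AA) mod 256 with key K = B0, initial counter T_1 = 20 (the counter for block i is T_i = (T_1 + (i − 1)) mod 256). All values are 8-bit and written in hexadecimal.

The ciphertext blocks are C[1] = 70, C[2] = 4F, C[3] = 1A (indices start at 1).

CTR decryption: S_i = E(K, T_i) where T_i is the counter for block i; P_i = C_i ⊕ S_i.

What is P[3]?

P[3]: T = 22, S = E(K, T) = 3C; 1A ⊕ 3C = 26.

P[3] = 26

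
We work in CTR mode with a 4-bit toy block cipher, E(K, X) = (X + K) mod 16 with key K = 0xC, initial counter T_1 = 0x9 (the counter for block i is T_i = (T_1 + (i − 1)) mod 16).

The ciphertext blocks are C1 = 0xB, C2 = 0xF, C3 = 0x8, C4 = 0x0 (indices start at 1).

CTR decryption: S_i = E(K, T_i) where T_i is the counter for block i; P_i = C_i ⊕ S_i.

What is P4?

P4 = 0x8

P4: T = 0xC, S = E(K, T) = 0x8; 0x0 ⊕ 0x8 = 0x8.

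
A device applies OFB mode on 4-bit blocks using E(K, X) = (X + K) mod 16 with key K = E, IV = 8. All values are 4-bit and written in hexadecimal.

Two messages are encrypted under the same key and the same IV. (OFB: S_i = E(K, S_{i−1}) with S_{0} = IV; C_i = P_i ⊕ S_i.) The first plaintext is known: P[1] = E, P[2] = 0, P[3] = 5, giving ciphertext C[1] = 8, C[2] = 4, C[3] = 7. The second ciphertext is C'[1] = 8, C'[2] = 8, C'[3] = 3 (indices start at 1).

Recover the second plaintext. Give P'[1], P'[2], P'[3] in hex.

P'[1] = E, P'[2] = C, P'[3] = 1

In OFB with a reused IV, both messages share the same keystream S_i, so C_i ⊕ C'_i = P_i ⊕ P'_i and thus P'_i = P_i ⊕ C_i ⊕ C'_i.
P'[1]: E ⊕ 8 ⊕ 8 = E.
P'[2]: 0 ⊕ 4 ⊕ 8 = C.
P'[3]: 5 ⊕ 7 ⊕ 3 = 1.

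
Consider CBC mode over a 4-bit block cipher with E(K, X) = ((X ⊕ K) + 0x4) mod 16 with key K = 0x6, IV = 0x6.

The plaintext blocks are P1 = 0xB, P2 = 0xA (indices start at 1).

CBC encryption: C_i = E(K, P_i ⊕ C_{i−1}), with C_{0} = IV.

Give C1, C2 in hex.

C1: P1 ⊕ 0x6 = 0xD; E(K, 0xD) = 0xF.
C2: P2 ⊕ 0xF = 0x5; E(K, 0x5) = 0x7.

C1 = 0xF, C2 = 0x7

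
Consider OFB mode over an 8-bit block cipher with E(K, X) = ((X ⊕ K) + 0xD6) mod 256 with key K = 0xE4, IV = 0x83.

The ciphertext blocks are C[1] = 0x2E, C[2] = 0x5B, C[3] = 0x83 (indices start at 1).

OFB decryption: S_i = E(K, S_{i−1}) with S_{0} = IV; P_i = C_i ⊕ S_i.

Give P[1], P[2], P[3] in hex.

P[1]: S = E(K, 0x83) = 0x3D; 0x2E ⊕ 0x3D = 0x13.
P[2]: S = E(K, 0x3D) = 0xAF; 0x5B ⊕ 0xAF = 0xF4.
P[3]: S = E(K, 0xAF) = 0x21; 0x83 ⊕ 0x21 = 0xA2.

P[1] = 0x13, P[2] = 0xF4, P[3] = 0xA2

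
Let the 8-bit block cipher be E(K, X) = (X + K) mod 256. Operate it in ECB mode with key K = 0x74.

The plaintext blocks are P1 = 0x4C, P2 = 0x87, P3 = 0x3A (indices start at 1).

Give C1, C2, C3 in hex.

C1 = 0xC0, C2 = 0xFB, C3 = 0xAE

ECB encryption: C_i = E(K, P_i).
C1: E(K, 0x4C) = 0xC0.
C2: E(K, 0x87) = 0xFB.
C3: E(K, 0x3A) = 0xAE.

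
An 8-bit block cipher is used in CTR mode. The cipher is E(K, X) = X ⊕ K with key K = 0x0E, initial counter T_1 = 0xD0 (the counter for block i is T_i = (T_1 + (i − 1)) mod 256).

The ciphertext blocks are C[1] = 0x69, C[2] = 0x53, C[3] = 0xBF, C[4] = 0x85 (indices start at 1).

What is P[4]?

CTR decryption: S_i = E(K, T_i) where T_i is the counter for block i; P_i = C_i ⊕ S_i.
P[4]: T = 0xD3, S = E(K, T) = 0xDD; 0x85 ⊕ 0xDD = 0x58.

P[4] = 0x58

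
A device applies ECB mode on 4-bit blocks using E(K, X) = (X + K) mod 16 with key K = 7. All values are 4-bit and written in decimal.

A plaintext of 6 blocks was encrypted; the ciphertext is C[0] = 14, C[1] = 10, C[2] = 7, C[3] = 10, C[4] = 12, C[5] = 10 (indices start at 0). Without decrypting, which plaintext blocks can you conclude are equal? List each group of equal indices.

P[1] = P[3] = P[5]

ECB encrypts each block independently with the same key, so equal ciphertext blocks imply equal plaintext blocks.
C[1] = C[3] = C[5] = 10, so P[1] = P[3] = P[5].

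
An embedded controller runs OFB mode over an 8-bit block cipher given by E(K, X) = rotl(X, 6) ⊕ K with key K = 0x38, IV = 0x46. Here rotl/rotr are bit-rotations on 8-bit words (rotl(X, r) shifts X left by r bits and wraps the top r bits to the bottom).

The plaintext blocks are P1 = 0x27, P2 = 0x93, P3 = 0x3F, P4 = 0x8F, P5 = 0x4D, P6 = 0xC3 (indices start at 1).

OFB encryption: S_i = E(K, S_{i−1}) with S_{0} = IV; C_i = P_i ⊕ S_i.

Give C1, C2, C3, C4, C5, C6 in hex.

C1: S = E(K, 0x46) = 0xA9; 0x27 ⊕ 0xA9 = 0x8E.
C2: S = E(K, 0xA9) = 0x52; 0x93 ⊕ 0x52 = 0xC1.
C3: S = E(K, 0x52) = 0xAC; 0x3F ⊕ 0xAC = 0x93.
C4: S = E(K, 0xAC) = 0x13; 0x8F ⊕ 0x13 = 0x9C.
C5: S = E(K, 0x13) = 0xFC; 0x4D ⊕ 0xFC = 0xB1.
C6: S = E(K, 0xFC) = 0x07; 0xC3 ⊕ 0x07 = 0xC4.

C1 = 0x8E, C2 = 0xC1, C3 = 0x93, C4 = 0x9C, C5 = 0xB1, C6 = 0xC4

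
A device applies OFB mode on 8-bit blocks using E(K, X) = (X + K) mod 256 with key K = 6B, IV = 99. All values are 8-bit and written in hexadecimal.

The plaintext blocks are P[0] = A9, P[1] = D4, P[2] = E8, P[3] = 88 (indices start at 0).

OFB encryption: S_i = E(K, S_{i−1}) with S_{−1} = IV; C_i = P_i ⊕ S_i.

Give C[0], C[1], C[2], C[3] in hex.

C[0]: S = E(K, 99) = 04; A9 ⊕ 04 = AD.
C[1]: S = E(K, 04) = 6F; D4 ⊕ 6F = BB.
C[2]: S = E(K, 6F) = DA; E8 ⊕ DA = 32.
C[3]: S = E(K, DA) = 45; 88 ⊕ 45 = CD.

C[0] = AD, C[1] = BB, C[2] = 32, C[3] = CD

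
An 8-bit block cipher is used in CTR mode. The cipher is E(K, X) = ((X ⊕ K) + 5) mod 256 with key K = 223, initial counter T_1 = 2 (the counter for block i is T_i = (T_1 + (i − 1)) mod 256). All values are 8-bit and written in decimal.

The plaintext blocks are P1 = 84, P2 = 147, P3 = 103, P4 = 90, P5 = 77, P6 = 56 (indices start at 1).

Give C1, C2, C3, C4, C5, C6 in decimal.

CTR encryption: S_i = E(K, T_i) where T_i is the counter for block i; C_i = P_i ⊕ S_i.
C1: T = 2, S = E(K, T) = 226; 84 ⊕ 226 = 182.
C2: T = 3, S = E(K, T) = 225; 147 ⊕ 225 = 114.
C3: T = 4, S = E(K, T) = 224; 103 ⊕ 224 = 135.
C4: T = 5, S = E(K, T) = 223; 90 ⊕ 223 = 133.
C5: T = 6, S = E(K, T) = 222; 77 ⊕ 222 = 147.
C6: T = 7, S = E(K, T) = 221; 56 ⊕ 221 = 229.

C1 = 182, C2 = 114, C3 = 135, C4 = 133, C5 = 147, C6 = 229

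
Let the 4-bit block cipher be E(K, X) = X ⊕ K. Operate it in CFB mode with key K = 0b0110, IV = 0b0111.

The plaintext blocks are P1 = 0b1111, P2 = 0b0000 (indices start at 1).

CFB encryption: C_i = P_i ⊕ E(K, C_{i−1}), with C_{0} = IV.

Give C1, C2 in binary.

C1 = 0b1110, C2 = 0b1000

C1: E(K, 0b0111) = 0b0001; 0b1111 ⊕ 0b0001 = 0b1110.
C2: E(K, 0b1110) = 0b1000; 0b0000 ⊕ 0b1000 = 0b1000.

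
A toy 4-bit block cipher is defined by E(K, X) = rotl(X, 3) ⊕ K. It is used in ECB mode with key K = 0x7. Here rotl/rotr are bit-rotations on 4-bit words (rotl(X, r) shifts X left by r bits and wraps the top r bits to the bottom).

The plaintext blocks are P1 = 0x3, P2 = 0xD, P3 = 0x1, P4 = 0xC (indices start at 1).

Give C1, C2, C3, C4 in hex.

C1 = 0xE, C2 = 0x9, C3 = 0xF, C4 = 0x1

ECB encryption: C_i = E(K, P_i).
C1: E(K, 0x3) = 0xE.
C2: E(K, 0xD) = 0x9.
C3: E(K, 0x1) = 0xF.
C4: E(K, 0xC) = 0x1.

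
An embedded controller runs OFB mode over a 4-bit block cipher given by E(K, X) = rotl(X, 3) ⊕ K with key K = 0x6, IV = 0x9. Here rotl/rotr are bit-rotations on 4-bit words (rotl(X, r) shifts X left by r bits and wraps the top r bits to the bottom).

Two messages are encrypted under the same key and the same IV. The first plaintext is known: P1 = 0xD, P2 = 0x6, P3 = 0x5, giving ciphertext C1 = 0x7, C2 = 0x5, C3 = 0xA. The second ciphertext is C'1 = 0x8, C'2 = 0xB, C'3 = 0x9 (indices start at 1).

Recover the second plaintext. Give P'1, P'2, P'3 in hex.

In OFB with a reused IV, both messages share the same keystream S_i, so C_i ⊕ C'_i = P_i ⊕ P'_i and thus P'_i = P_i ⊕ C_i ⊕ C'_i.
P'1: 0xD ⊕ 0x7 ⊕ 0x8 = 0x2.
P'2: 0x6 ⊕ 0x5 ⊕ 0xB = 0x8.
P'3: 0x5 ⊕ 0xA ⊕ 0x9 = 0x6.

P'1 = 0x2, P'2 = 0x8, P'3 = 0x6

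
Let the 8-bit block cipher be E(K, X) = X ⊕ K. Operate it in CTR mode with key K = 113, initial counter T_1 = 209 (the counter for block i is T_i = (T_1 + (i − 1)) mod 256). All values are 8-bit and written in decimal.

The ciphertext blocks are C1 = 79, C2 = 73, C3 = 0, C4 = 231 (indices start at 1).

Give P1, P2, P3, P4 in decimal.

CTR decryption: S_i = E(K, T_i) where T_i is the counter for block i; P_i = C_i ⊕ S_i.
P1: T = 209, S = E(K, T) = 160; 79 ⊕ 160 = 239.
P2: T = 210, S = E(K, T) = 163; 73 ⊕ 163 = 234.
P3: T = 211, S = E(K, T) = 162; 0 ⊕ 162 = 162.
P4: T = 212, S = E(K, T) = 165; 231 ⊕ 165 = 66.

P1 = 239, P2 = 234, P3 = 162, P4 = 66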